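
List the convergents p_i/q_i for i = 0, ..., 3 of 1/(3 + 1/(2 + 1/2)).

Using the convergent recurrence p_i = a_i*p_{i-1} + p_{i-2}, q_i = a_i*q_{i-1} + q_{i-2} with p_{-2}=0, p_{-1}=1, q_{-2}=1, q_{-1}=0:
  i=0: a_0=0, p_0 = 0*1 + 0 = 0, q_0 = 0*0 + 1 = 1.
  i=1: a_1=3, p_1 = 3*0 + 1 = 1, q_1 = 3*1 + 0 = 3.
  i=2: a_2=2, p_2 = 2*1 + 0 = 2, q_2 = 2*3 + 1 = 7.
  i=3: a_3=2, p_3 = 2*2 + 1 = 5, q_3 = 2*7 + 3 = 17.

0/1, 1/3, 2/7, 5/17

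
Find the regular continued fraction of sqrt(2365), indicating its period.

Write x_i = (sqrt(2365) + m_i)/d_i with (m_0, d_0) = (0, 1). a_0 = floor(sqrt(2365)) = 48, since 48^2 = 2304 <= 2365 < 2401 = 49^2.
Iterate m_{i+1} = d_i*a_i - m_i, d_{i+1} = (2365 - m_{i+1}^2)/d_i, a_{i+1} = floor((a_0 + m_{i+1})/d_{i+1}):
  m_1 = 1*48 - 0 = 48, d_1 = (2365 - 48^2)/1 = 61/1 = 61, a_1 = floor((48 + 48)/61) = 1.
  m_2 = 61*1 - 48 = 13, d_2 = (2365 - 13^2)/61 = 2196/61 = 36, a_2 = floor((48 + 13)/36) = 1.
  m_3 = 36*1 - 13 = 23, d_3 = (2365 - 23^2)/36 = 1836/36 = 51, a_3 = floor((48 + 23)/51) = 1.
  m_4 = 51*1 - 23 = 28, d_4 = (2365 - 28^2)/51 = 1581/51 = 31, a_4 = floor((48 + 28)/31) = 2.
  m_5 = 31*2 - 28 = 34, d_5 = (2365 - 34^2)/31 = 1209/31 = 39, a_5 = floor((48 + 34)/39) = 2.
  m_6 = 39*2 - 34 = 44, d_6 = (2365 - 44^2)/39 = 429/39 = 11, a_6 = floor((48 + 44)/11) = 8.
  m_7 = 11*8 - 44 = 44, d_7 = (2365 - 44^2)/11 = 429/11 = 39, a_7 = floor((48 + 44)/39) = 2.
  m_8 = 39*2 - 44 = 34, d_8 = (2365 - 34^2)/39 = 1209/39 = 31, a_8 = floor((48 + 34)/31) = 2.
  m_9 = 31*2 - 34 = 28, d_9 = (2365 - 28^2)/31 = 1581/31 = 51, a_9 = floor((48 + 28)/51) = 1.
  m_10 = 51*1 - 28 = 23, d_10 = (2365 - 23^2)/51 = 1836/51 = 36, a_10 = floor((48 + 23)/36) = 1.
  m_11 = 36*1 - 23 = 13, d_11 = (2365 - 13^2)/36 = 2196/36 = 61, a_11 = floor((48 + 13)/61) = 1.
  m_12 = 61*1 - 13 = 48, d_12 = (2365 - 48^2)/61 = 61/61 = 1, a_12 = floor((48 + 48)/1) = 96.
  m_13 = 1*96 - 48 = 48, d_13 = (2365 - 48^2)/1 = 61/1 = 61: (m_13, d_13) = (m_1, d_1) = (48, 61), so from here the quotients repeat a_1, ..., a_12; the period length is 12.
Hence the expansion of sqrt(2365) is a_0 = 48 followed by the repeating block 1, 1, 1, 2, 2, 8, 2, 2, 1, 1, 1, 96 (period 12).

[48; (1, 1, 1, 2, 2, 8, 2, 2, 1, 1, 1, 96)]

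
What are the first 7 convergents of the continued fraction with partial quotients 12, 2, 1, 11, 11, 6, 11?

Using the convergent recurrence p_i = a_i*p_{i-1} + p_{i-2}, q_i = a_i*q_{i-1} + q_{i-2} with p_{-2}=0, p_{-1}=1, q_{-2}=1, q_{-1}=0:
  i=0: a_0=12, p_0 = 12*1 + 0 = 12, q_0 = 12*0 + 1 = 1.
  i=1: a_1=2, p_1 = 2*12 + 1 = 25, q_1 = 2*1 + 0 = 2.
  i=2: a_2=1, p_2 = 1*25 + 12 = 37, q_2 = 1*2 + 1 = 3.
  i=3: a_3=11, p_3 = 11*37 + 25 = 432, q_3 = 11*3 + 2 = 35.
  i=4: a_4=11, p_4 = 11*432 + 37 = 4789, q_4 = 11*35 + 3 = 388.
  i=5: a_5=6, p_5 = 6*4789 + 432 = 29166, q_5 = 6*388 + 35 = 2363.
  i=6: a_6=11, p_6 = 11*29166 + 4789 = 325615, q_6 = 11*2363 + 388 = 26381.

12/1, 25/2, 37/3, 432/35, 4789/388, 29166/2363, 325615/26381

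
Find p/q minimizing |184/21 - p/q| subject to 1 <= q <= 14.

Expand x = 184/21 as a continued fraction with the Euclidean algorithm:
  184 = 8*21 + 16, so a_0 = 8.
  21 = 1*16 + 5, so a_1 = 1.
  16 = 3*5 + 1, so a_2 = 3.
  5 = 5*1 + 0, so a_3 = 5.
so x = [8; 1, 3, 5].
Convergents (p_i = a_i*p_{i-1} + p_{i-2}, q_i = a_i*q_{i-1} + q_{i-2} with p_{-2}=0, p_{-1}=1, q_{-2}=1, q_{-1}=0), until the denominator exceeds 14:
  i=0: a_0=8, p_0 = 8*1 + 0 = 8, q_0 = 8*0 + 1 = 1.
  i=1: a_1=1, p_1 = 1*8 + 1 = 9, q_1 = 1*1 + 0 = 1.
  i=2: a_2=3, p_2 = 3*9 + 8 = 35, q_2 = 3*1 + 1 = 4.
  i=3: a_3=5, p_3 = 5*35 + 9 = 184, q_3 = 5*4 + 1 = 21.
q_3 = 21 > 14, so the last convergent with denominator <= 14 is p_2/q_2 = 35/4.
The closest fraction with denominator <= 14 is either p_2/q_2 or the intermediate fraction (k*p_2 + p_1)/(k*q_2 + q_1) with the largest k >= 1 whose denominator stays <= 14; these approach x as k grows, and every other convergent or intermediate fraction in range is farther away.
Largest k: floor((14 - q_1)/q_2) = floor((14 - 1)/4) = 3.
That gives (3*35 + 9)/(3*4 + 1) = 114/13.
Compare the errors: |x - 35/4| = |184*4 - 35*21|/(21*4) = 1/84, and |x - 114/13| = |184*13 - 114*21|/(21*13) = 2/273.
Cross-multiplying, 2*84 = 168 < 273 = 1*273, so 2/273 is smaller: the intermediate fraction 114/13 is closer to x than 35/4.

114/13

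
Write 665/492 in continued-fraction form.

[1; 2, 1, 5, 2, 2, 5]

Run the Euclidean algorithm on 665 and 492; the successive quotients are the partial quotients a_0, a_1, ... (each step inverts the fractional part left over by the previous one):
  665 = 1*492 + 173, so a_0 = 1.
  492 = 2*173 + 146, so a_1 = 2.
  173 = 1*146 + 27, so a_2 = 1.
  146 = 5*27 + 11, so a_3 = 5.
  27 = 2*11 + 5, so a_4 = 2.
  11 = 2*5 + 1, so a_5 = 2.
  5 = 5*1 + 0, so a_6 = 5.
The remainder reaches 0 after 7 divisions, so the expansion has 7 partial quotients, read off in order.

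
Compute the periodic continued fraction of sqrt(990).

[31; (2, 6, 2, 62)]

Write x_i = (sqrt(990) + m_i)/d_i with (m_0, d_0) = (0, 1). a_0 = floor(sqrt(990)) = 31, since 31^2 = 961 <= 990 < 1024 = 32^2.
Iterate m_{i+1} = d_i*a_i - m_i, d_{i+1} = (990 - m_{i+1}^2)/d_i, a_{i+1} = floor((a_0 + m_{i+1})/d_{i+1}):
  m_1 = 1*31 - 0 = 31, d_1 = (990 - 31^2)/1 = 29/1 = 29, a_1 = floor((31 + 31)/29) = 2.
  m_2 = 29*2 - 31 = 27, d_2 = (990 - 27^2)/29 = 261/29 = 9, a_2 = floor((31 + 27)/9) = 6.
  m_3 = 9*6 - 27 = 27, d_3 = (990 - 27^2)/9 = 261/9 = 29, a_3 = floor((31 + 27)/29) = 2.
  m_4 = 29*2 - 27 = 31, d_4 = (990 - 31^2)/29 = 29/29 = 1, a_4 = floor((31 + 31)/1) = 62.
  m_5 = 1*62 - 31 = 31, d_5 = (990 - 31^2)/1 = 29/1 = 29: (m_5, d_5) = (m_1, d_1) = (31, 29), so from here the quotients repeat a_1, ..., a_4; the period length is 4.
Hence the expansion of sqrt(990) is a_0 = 31 followed by the repeating block 2, 6, 2, 62 (period 4).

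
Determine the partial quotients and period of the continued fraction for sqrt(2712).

Write x_i = (sqrt(2712) + m_i)/d_i with (m_0, d_0) = (0, 1). a_0 = floor(sqrt(2712)) = 52, since 52^2 = 2704 <= 2712 < 2809 = 53^2.
Iterate m_{i+1} = d_i*a_i - m_i, d_{i+1} = (2712 - m_{i+1}^2)/d_i, a_{i+1} = floor((a_0 + m_{i+1})/d_{i+1}):
  m_1 = 1*52 - 0 = 52, d_1 = (2712 - 52^2)/1 = 8/1 = 8, a_1 = floor((52 + 52)/8) = 13.
  m_2 = 8*13 - 52 = 52, d_2 = (2712 - 52^2)/8 = 8/8 = 1, a_2 = floor((52 + 52)/1) = 104.
  m_3 = 1*104 - 52 = 52, d_3 = (2712 - 52^2)/1 = 8/1 = 8: (m_3, d_3) = (m_1, d_1) = (52, 8), so from here the quotients repeat a_1, a_2; the period length is 2.
Hence the expansion of sqrt(2712) is a_0 = 52 followed by the repeating block 13, 104 (period 2).

[52; (13, 104)]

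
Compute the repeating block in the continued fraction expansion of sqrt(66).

[8; (8, 16)]

Write x_i = (sqrt(66) + m_i)/d_i with (m_0, d_0) = (0, 1). a_0 = floor(sqrt(66)) = 8, since 8^2 = 64 <= 66 < 81 = 9^2.
Iterate m_{i+1} = d_i*a_i - m_i, d_{i+1} = (66 - m_{i+1}^2)/d_i, a_{i+1} = floor((a_0 + m_{i+1})/d_{i+1}):
  m_1 = 1*8 - 0 = 8, d_1 = (66 - 8^2)/1 = 2/1 = 2, a_1 = floor((8 + 8)/2) = 8.
  m_2 = 2*8 - 8 = 8, d_2 = (66 - 8^2)/2 = 2/2 = 1, a_2 = floor((8 + 8)/1) = 16.
  m_3 = 1*16 - 8 = 8, d_3 = (66 - 8^2)/1 = 2/1 = 2: (m_3, d_3) = (m_1, d_1) = (8, 2), so from here the quotients repeat a_1, a_2; the period length is 2.
Hence the expansion of sqrt(66) is a_0 = 8 followed by the repeating block 8, 16 (period 2).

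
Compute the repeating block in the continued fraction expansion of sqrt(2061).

[45; (2, 1, 1, 22, 10, 22, 1, 1, 2, 90)]

Write x_i = (sqrt(2061) + m_i)/d_i with (m_0, d_0) = (0, 1). a_0 = floor(sqrt(2061)) = 45, since 45^2 = 2025 <= 2061 < 2116 = 46^2.
Iterate m_{i+1} = d_i*a_i - m_i, d_{i+1} = (2061 - m_{i+1}^2)/d_i, a_{i+1} = floor((a_0 + m_{i+1})/d_{i+1}):
  m_1 = 1*45 - 0 = 45, d_1 = (2061 - 45^2)/1 = 36/1 = 36, a_1 = floor((45 + 45)/36) = 2.
  m_2 = 36*2 - 45 = 27, d_2 = (2061 - 27^2)/36 = 1332/36 = 37, a_2 = floor((45 + 27)/37) = 1.
  m_3 = 37*1 - 27 = 10, d_3 = (2061 - 10^2)/37 = 1961/37 = 53, a_3 = floor((45 + 10)/53) = 1.
  m_4 = 53*1 - 10 = 43, d_4 = (2061 - 43^2)/53 = 212/53 = 4, a_4 = floor((45 + 43)/4) = 22.
  m_5 = 4*22 - 43 = 45, d_5 = (2061 - 45^2)/4 = 36/4 = 9, a_5 = floor((45 + 45)/9) = 10.
  m_6 = 9*10 - 45 = 45, d_6 = (2061 - 45^2)/9 = 36/9 = 4, a_6 = floor((45 + 45)/4) = 22.
  m_7 = 4*22 - 45 = 43, d_7 = (2061 - 43^2)/4 = 212/4 = 53, a_7 = floor((45 + 43)/53) = 1.
  m_8 = 53*1 - 43 = 10, d_8 = (2061 - 10^2)/53 = 1961/53 = 37, a_8 = floor((45 + 10)/37) = 1.
  m_9 = 37*1 - 10 = 27, d_9 = (2061 - 27^2)/37 = 1332/37 = 36, a_9 = floor((45 + 27)/36) = 2.
  m_10 = 36*2 - 27 = 45, d_10 = (2061 - 45^2)/36 = 36/36 = 1, a_10 = floor((45 + 45)/1) = 90.
  m_11 = 1*90 - 45 = 45, d_11 = (2061 - 45^2)/1 = 36/1 = 36: (m_11, d_11) = (m_1, d_1) = (45, 36), so from here the quotients repeat a_1, ..., a_10; the period length is 10.
Hence the expansion of sqrt(2061) is a_0 = 45 followed by the repeating block 2, 1, 1, 22, 10, 22, 1, 1, 2, 90 (period 10).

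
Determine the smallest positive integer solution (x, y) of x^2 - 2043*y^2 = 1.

First expand sqrt(2043) as a continued fraction. With x_i = (sqrt(2043) + m_i)/d_i and (m_0, d_0) = (0, 1): a_0 = floor(sqrt(2043)) = 45, since 45^2 = 2025 <= 2043 < 2116 = 46^2.
Iterate m_{i+1} = d_i*a_i - m_i, d_{i+1} = (2043 - m_{i+1}^2)/d_i, a_{i+1} = floor((a_0 + m_{i+1})/d_{i+1}):
  m_1 = 1*45 - 0 = 45, d_1 = (2043 - 45^2)/1 = 18/1 = 18, a_1 = floor((45 + 45)/18) = 5.
  m_2 = 18*5 - 45 = 45, d_2 = (2043 - 45^2)/18 = 18/18 = 1, a_2 = floor((45 + 45)/1) = 90.
  m_3 = 1*90 - 45 = 45, d_3 = (2043 - 45^2)/1 = 18/1 = 18: (m_3, d_3) = (m_1, d_1) = (45, 18), so from here the quotients repeat a_1, a_2; the period length is 2.
So sqrt(2043) = [45; (5, 90)] with period length k = 2.
k is even, so the fundamental solution of x^2 - 2043y^2 = 1 is (p_{k-1}, q_{k-1}) = (p_1, q_1); compute convergents through index 1.
Convergents (p_i = a_i*p_{i-1} + p_{i-2}, q_i = a_i*q_{i-1} + q_{i-2} with p_{-2}=0, p_{-1}=1, q_{-2}=1, q_{-1}=0):
  i=0: a_0=45, p_0 = 45*1 + 0 = 45, q_0 = 45*0 + 1 = 1.
  i=1: a_1=5, p_1 = 5*45 + 1 = 226, q_1 = 5*1 + 0 = 5.
Check: 226^2 - 2043*5^2 = 51076 - 51075 = 1, so (x, y) = (226, 5) solves the equation, and by the theorem it is the least positive solution.

(x, y) = (226, 5)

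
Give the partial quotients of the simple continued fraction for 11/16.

[0; 1, 2, 5]

Run the Euclidean algorithm on 11 and 16; the successive quotients are the partial quotients a_0, a_1, ... (each step inverts the fractional part left over by the previous one):
  11 = 0*16 + 11, so a_0 = 0.
  16 = 1*11 + 5, so a_1 = 1.
  11 = 2*5 + 1, so a_2 = 2.
  5 = 5*1 + 0, so a_3 = 5.
The remainder reaches 0 after 4 divisions, so the expansion has 4 partial quotients, read off in order.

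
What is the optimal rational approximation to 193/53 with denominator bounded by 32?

Expand x = 193/53 as a continued fraction with the Euclidean algorithm:
  193 = 3*53 + 34, so a_0 = 3.
  53 = 1*34 + 19, so a_1 = 1.
  34 = 1*19 + 15, so a_2 = 1.
  19 = 1*15 + 4, so a_3 = 1.
  15 = 3*4 + 3, so a_4 = 3.
  4 = 1*3 + 1, so a_5 = 1.
  3 = 3*1 + 0, so a_6 = 3.
so x = [3; 1, 1, 1, 3, 1, 3].
Convergents (p_i = a_i*p_{i-1} + p_{i-2}, q_i = a_i*q_{i-1} + q_{i-2} with p_{-2}=0, p_{-1}=1, q_{-2}=1, q_{-1}=0), until the denominator exceeds 32:
  i=0: a_0=3, p_0 = 3*1 + 0 = 3, q_0 = 3*0 + 1 = 1.
  i=1: a_1=1, p_1 = 1*3 + 1 = 4, q_1 = 1*1 + 0 = 1.
  i=2: a_2=1, p_2 = 1*4 + 3 = 7, q_2 = 1*1 + 1 = 2.
  i=3: a_3=1, p_3 = 1*7 + 4 = 11, q_3 = 1*2 + 1 = 3.
  i=4: a_4=3, p_4 = 3*11 + 7 = 40, q_4 = 3*3 + 2 = 11.
  i=5: a_5=1, p_5 = 1*40 + 11 = 51, q_5 = 1*11 + 3 = 14.
  i=6: a_6=3, p_6 = 3*51 + 40 = 193, q_6 = 3*14 + 11 = 53.
q_6 = 53 > 32, so the last convergent with denominator <= 32 is p_5/q_5 = 51/14.
The closest fraction with denominator <= 32 is either p_5/q_5 or the intermediate fraction (k*p_5 + p_4)/(k*q_5 + q_4) with the largest k >= 1 whose denominator stays <= 32; these approach x as k grows, and every other convergent or intermediate fraction in range is farther away.
Largest k: floor((32 - q_4)/q_5) = floor((32 - 11)/14) = 1.
That gives (1*51 + 40)/(1*14 + 11) = 91/25.
Compare the errors: |x - 51/14| = |193*14 - 51*53|/(53*14) = 1/742, and |x - 91/25| = |193*25 - 91*53|/(53*25) = 2/1325.
Cross-multiplying, 1*1325 = 1325 < 1484 = 2*742, so 1/742 is smaller: the convergent 51/14 is closer to x than 91/25.

51/14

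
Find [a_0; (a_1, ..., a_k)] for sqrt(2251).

[47; (2, 4, 47, 4, 2, 94)]

Write x_i = (sqrt(2251) + m_i)/d_i with (m_0, d_0) = (0, 1). a_0 = floor(sqrt(2251)) = 47, since 47^2 = 2209 <= 2251 < 2304 = 48^2.
Iterate m_{i+1} = d_i*a_i - m_i, d_{i+1} = (2251 - m_{i+1}^2)/d_i, a_{i+1} = floor((a_0 + m_{i+1})/d_{i+1}):
  m_1 = 1*47 - 0 = 47, d_1 = (2251 - 47^2)/1 = 42/1 = 42, a_1 = floor((47 + 47)/42) = 2.
  m_2 = 42*2 - 47 = 37, d_2 = (2251 - 37^2)/42 = 882/42 = 21, a_2 = floor((47 + 37)/21) = 4.
  m_3 = 21*4 - 37 = 47, d_3 = (2251 - 47^2)/21 = 42/21 = 2, a_3 = floor((47 + 47)/2) = 47.
  m_4 = 2*47 - 47 = 47, d_4 = (2251 - 47^2)/2 = 42/2 = 21, a_4 = floor((47 + 47)/21) = 4.
  m_5 = 21*4 - 47 = 37, d_5 = (2251 - 37^2)/21 = 882/21 = 42, a_5 = floor((47 + 37)/42) = 2.
  m_6 = 42*2 - 37 = 47, d_6 = (2251 - 47^2)/42 = 42/42 = 1, a_6 = floor((47 + 47)/1) = 94.
  m_7 = 1*94 - 47 = 47, d_7 = (2251 - 47^2)/1 = 42/1 = 42: (m_7, d_7) = (m_1, d_1) = (47, 42), so from here the quotients repeat a_1, ..., a_6; the period length is 6.
Hence the expansion of sqrt(2251) is a_0 = 47 followed by the repeating block 2, 4, 47, 4, 2, 94 (period 6).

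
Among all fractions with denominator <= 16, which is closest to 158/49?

29/9

Expand x = 158/49 as a continued fraction with the Euclidean algorithm:
  158 = 3*49 + 11, so a_0 = 3.
  49 = 4*11 + 5, so a_1 = 4.
  11 = 2*5 + 1, so a_2 = 2.
  5 = 5*1 + 0, so a_3 = 5.
so x = [3; 4, 2, 5].
Convergents (p_i = a_i*p_{i-1} + p_{i-2}, q_i = a_i*q_{i-1} + q_{i-2} with p_{-2}=0, p_{-1}=1, q_{-2}=1, q_{-1}=0), until the denominator exceeds 16:
  i=0: a_0=3, p_0 = 3*1 + 0 = 3, q_0 = 3*0 + 1 = 1.
  i=1: a_1=4, p_1 = 4*3 + 1 = 13, q_1 = 4*1 + 0 = 4.
  i=2: a_2=2, p_2 = 2*13 + 3 = 29, q_2 = 2*4 + 1 = 9.
  i=3: a_3=5, p_3 = 5*29 + 13 = 158, q_3 = 5*9 + 4 = 49.
q_3 = 49 > 16, so the last convergent with denominator <= 16 is p_2/q_2 = 29/9.
The closest fraction with denominator <= 16 is either p_2/q_2 or the intermediate fraction (k*p_2 + p_1)/(k*q_2 + q_1) with the largest k >= 1 whose denominator stays <= 16; these approach x as k grows, and every other convergent or intermediate fraction in range is farther away.
Largest k: floor((16 - q_1)/q_2) = floor((16 - 4)/9) = 1.
That gives (1*29 + 13)/(1*9 + 4) = 42/13.
Compare the errors: |x - 29/9| = |158*9 - 29*49|/(49*9) = 1/441, and |x - 42/13| = |158*13 - 42*49|/(49*13) = 4/637.
Cross-multiplying, 1*637 = 637 < 1764 = 4*441, so 1/441 is smaller: the convergent 29/9 is closer to x than 42/13.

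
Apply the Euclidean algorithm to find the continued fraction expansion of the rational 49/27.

[1; 1, 4, 2, 2]

Run the Euclidean algorithm on 49 and 27; the successive quotients are the partial quotients a_0, a_1, ... (each step inverts the fractional part left over by the previous one):
  49 = 1*27 + 22, so a_0 = 1.
  27 = 1*22 + 5, so a_1 = 1.
  22 = 4*5 + 2, so a_2 = 4.
  5 = 2*2 + 1, so a_3 = 2.
  2 = 2*1 + 0, so a_4 = 2.
The remainder reaches 0 after 5 divisions, so the expansion has 5 partial quotients, read off in order.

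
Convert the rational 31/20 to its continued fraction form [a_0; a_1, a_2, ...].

[1; 1, 1, 4, 2]

Run the Euclidean algorithm on 31 and 20; the successive quotients are the partial quotients a_0, a_1, ... (each step inverts the fractional part left over by the previous one):
  31 = 1*20 + 11, so a_0 = 1.
  20 = 1*11 + 9, so a_1 = 1.
  11 = 1*9 + 2, so a_2 = 1.
  9 = 4*2 + 1, so a_3 = 4.
  2 = 2*1 + 0, so a_4 = 2.
The remainder reaches 0 after 5 divisions, so the expansion has 5 partial quotients, read off in order.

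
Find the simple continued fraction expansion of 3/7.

[0; 2, 3]

Run the Euclidean algorithm on 3 and 7; the successive quotients are the partial quotients a_0, a_1, ... (each step inverts the fractional part left over by the previous one):
  3 = 0*7 + 3, so a_0 = 0.
  7 = 2*3 + 1, so a_1 = 2.
  3 = 3*1 + 0, so a_2 = 3.
The remainder reaches 0 after 3 divisions, so the expansion has 3 partial quotients, read off in order.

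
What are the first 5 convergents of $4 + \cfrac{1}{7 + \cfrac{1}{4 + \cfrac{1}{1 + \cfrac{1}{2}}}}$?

4/1, 29/7, 120/29, 149/36, 418/101

Using the convergent recurrence p_i = a_i*p_{i-1} + p_{i-2}, q_i = a_i*q_{i-1} + q_{i-2} with p_{-2}=0, p_{-1}=1, q_{-2}=1, q_{-1}=0:
  i=0: a_0=4, p_0 = 4*1 + 0 = 4, q_0 = 4*0 + 1 = 1.
  i=1: a_1=7, p_1 = 7*4 + 1 = 29, q_1 = 7*1 + 0 = 7.
  i=2: a_2=4, p_2 = 4*29 + 4 = 120, q_2 = 4*7 + 1 = 29.
  i=3: a_3=1, p_3 = 1*120 + 29 = 149, q_3 = 1*29 + 7 = 36.
  i=4: a_4=2, p_4 = 2*149 + 120 = 418, q_4 = 2*36 + 29 = 101.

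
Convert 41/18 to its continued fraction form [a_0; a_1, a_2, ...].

Run the Euclidean algorithm on 41 and 18; the successive quotients are the partial quotients a_0, a_1, ... (each step inverts the fractional part left over by the previous one):
  41 = 2*18 + 5, so a_0 = 2.
  18 = 3*5 + 3, so a_1 = 3.
  5 = 1*3 + 2, so a_2 = 1.
  3 = 1*2 + 1, so a_3 = 1.
  2 = 2*1 + 0, so a_4 = 2.
The remainder reaches 0 after 5 divisions, so the expansion has 5 partial quotients, read off in order.

[2; 3, 1, 1, 2]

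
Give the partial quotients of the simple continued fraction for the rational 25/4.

Run the Euclidean algorithm on 25 and 4; the successive quotients are the partial quotients a_0, a_1, ... (each step inverts the fractional part left over by the previous one):
  25 = 6*4 + 1, so a_0 = 6.
  4 = 4*1 + 0, so a_1 = 4.
The remainder reaches 0 after 2 divisions, so the expansion has 2 partial quotients, read off in order.

[6; 4]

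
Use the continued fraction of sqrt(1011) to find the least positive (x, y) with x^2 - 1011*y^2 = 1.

(x, y) = (8426, 265)

First expand sqrt(1011) as a continued fraction. With x_i = (sqrt(1011) + m_i)/d_i and (m_0, d_0) = (0, 1): a_0 = floor(sqrt(1011)) = 31, since 31^2 = 961 <= 1011 < 1024 = 32^2.
Iterate m_{i+1} = d_i*a_i - m_i, d_{i+1} = (1011 - m_{i+1}^2)/d_i, a_{i+1} = floor((a_0 + m_{i+1})/d_{i+1}):
  m_1 = 1*31 - 0 = 31, d_1 = (1011 - 31^2)/1 = 50/1 = 50, a_1 = floor((31 + 31)/50) = 1.
  m_2 = 50*1 - 31 = 19, d_2 = (1011 - 19^2)/50 = 650/50 = 13, a_2 = floor((31 + 19)/13) = 3.
  m_3 = 13*3 - 19 = 20, d_3 = (1011 - 20^2)/13 = 611/13 = 47, a_3 = floor((31 + 20)/47) = 1.
  m_4 = 47*1 - 20 = 27, d_4 = (1011 - 27^2)/47 = 282/47 = 6, a_4 = floor((31 + 27)/6) = 9.
  m_5 = 6*9 - 27 = 27, d_5 = (1011 - 27^2)/6 = 282/6 = 47, a_5 = floor((31 + 27)/47) = 1.
  m_6 = 47*1 - 27 = 20, d_6 = (1011 - 20^2)/47 = 611/47 = 13, a_6 = floor((31 + 20)/13) = 3.
  m_7 = 13*3 - 20 = 19, d_7 = (1011 - 19^2)/13 = 650/13 = 50, a_7 = floor((31 + 19)/50) = 1.
  m_8 = 50*1 - 19 = 31, d_8 = (1011 - 31^2)/50 = 50/50 = 1, a_8 = floor((31 + 31)/1) = 62.
  m_9 = 1*62 - 31 = 31, d_9 = (1011 - 31^2)/1 = 50/1 = 50: (m_9, d_9) = (m_1, d_1) = (31, 50), so from here the quotients repeat a_1, ..., a_8; the period length is 8.
So sqrt(1011) = [31; (1, 3, 1, 9, 1, 3, 1, 62)] with period length k = 8.
k is even, so the fundamental solution of x^2 - 1011y^2 = 1 is (p_{k-1}, q_{k-1}) = (p_7, q_7); compute convergents through index 7.
Convergents (p_i = a_i*p_{i-1} + p_{i-2}, q_i = a_i*q_{i-1} + q_{i-2} with p_{-2}=0, p_{-1}=1, q_{-2}=1, q_{-1}=0):
  i=0: a_0=31, p_0 = 31*1 + 0 = 31, q_0 = 31*0 + 1 = 1.
  i=1: a_1=1, p_1 = 1*31 + 1 = 32, q_1 = 1*1 + 0 = 1.
  i=2: a_2=3, p_2 = 3*32 + 31 = 127, q_2 = 3*1 + 1 = 4.
  i=3: a_3=1, p_3 = 1*127 + 32 = 159, q_3 = 1*4 + 1 = 5.
  i=4: a_4=9, p_4 = 9*159 + 127 = 1558, q_4 = 9*5 + 4 = 49.
  i=5: a_5=1, p_5 = 1*1558 + 159 = 1717, q_5 = 1*49 + 5 = 54.
  i=6: a_6=3, p_6 = 3*1717 + 1558 = 6709, q_6 = 3*54 + 49 = 211.
  i=7: a_7=1, p_7 = 1*6709 + 1717 = 8426, q_7 = 1*211 + 54 = 265.
Check: 8426^2 - 1011*265^2 = 70997476 - 70997475 = 1, so (x, y) = (8426, 265) solves the equation, and by the theorem it is the least positive solution.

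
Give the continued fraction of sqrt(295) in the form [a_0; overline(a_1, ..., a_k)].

[17; overline(5, 1, 2, 3, 2, 6, 2, 3, 2, 1, 5, 34)]

Write x_i = (sqrt(295) + m_i)/d_i with (m_0, d_0) = (0, 1). a_0 = floor(sqrt(295)) = 17, since 17^2 = 289 <= 295 < 324 = 18^2.
Iterate m_{i+1} = d_i*a_i - m_i, d_{i+1} = (295 - m_{i+1}^2)/d_i, a_{i+1} = floor((a_0 + m_{i+1})/d_{i+1}):
  m_1 = 1*17 - 0 = 17, d_1 = (295 - 17^2)/1 = 6/1 = 6, a_1 = floor((17 + 17)/6) = 5.
  m_2 = 6*5 - 17 = 13, d_2 = (295 - 13^2)/6 = 126/6 = 21, a_2 = floor((17 + 13)/21) = 1.
  m_3 = 21*1 - 13 = 8, d_3 = (295 - 8^2)/21 = 231/21 = 11, a_3 = floor((17 + 8)/11) = 2.
  m_4 = 11*2 - 8 = 14, d_4 = (295 - 14^2)/11 = 99/11 = 9, a_4 = floor((17 + 14)/9) = 3.
  m_5 = 9*3 - 14 = 13, d_5 = (295 - 13^2)/9 = 126/9 = 14, a_5 = floor((17 + 13)/14) = 2.
  m_6 = 14*2 - 13 = 15, d_6 = (295 - 15^2)/14 = 70/14 = 5, a_6 = floor((17 + 15)/5) = 6.
  m_7 = 5*6 - 15 = 15, d_7 = (295 - 15^2)/5 = 70/5 = 14, a_7 = floor((17 + 15)/14) = 2.
  m_8 = 14*2 - 15 = 13, d_8 = (295 - 13^2)/14 = 126/14 = 9, a_8 = floor((17 + 13)/9) = 3.
  m_9 = 9*3 - 13 = 14, d_9 = (295 - 14^2)/9 = 99/9 = 11, a_9 = floor((17 + 14)/11) = 2.
  m_10 = 11*2 - 14 = 8, d_10 = (295 - 8^2)/11 = 231/11 = 21, a_10 = floor((17 + 8)/21) = 1.
  m_11 = 21*1 - 8 = 13, d_11 = (295 - 13^2)/21 = 126/21 = 6, a_11 = floor((17 + 13)/6) = 5.
  m_12 = 6*5 - 13 = 17, d_12 = (295 - 17^2)/6 = 6/6 = 1, a_12 = floor((17 + 17)/1) = 34.
  m_13 = 1*34 - 17 = 17, d_13 = (295 - 17^2)/1 = 6/1 = 6: (m_13, d_13) = (m_1, d_1) = (17, 6), so from here the quotients repeat a_1, ..., a_12; the period length is 12.
Hence the expansion of sqrt(295) is a_0 = 17 followed by the repeating block 5, 1, 2, 3, 2, 6, 2, 3, 2, 1, 5, 34 (period 12).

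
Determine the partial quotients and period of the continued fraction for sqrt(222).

[14; (1, 8, 1, 28)]

Write x_i = (sqrt(222) + m_i)/d_i with (m_0, d_0) = (0, 1). a_0 = floor(sqrt(222)) = 14, since 14^2 = 196 <= 222 < 225 = 15^2.
Iterate m_{i+1} = d_i*a_i - m_i, d_{i+1} = (222 - m_{i+1}^2)/d_i, a_{i+1} = floor((a_0 + m_{i+1})/d_{i+1}):
  m_1 = 1*14 - 0 = 14, d_1 = (222 - 14^2)/1 = 26/1 = 26, a_1 = floor((14 + 14)/26) = 1.
  m_2 = 26*1 - 14 = 12, d_2 = (222 - 12^2)/26 = 78/26 = 3, a_2 = floor((14 + 12)/3) = 8.
  m_3 = 3*8 - 12 = 12, d_3 = (222 - 12^2)/3 = 78/3 = 26, a_3 = floor((14 + 12)/26) = 1.
  m_4 = 26*1 - 12 = 14, d_4 = (222 - 14^2)/26 = 26/26 = 1, a_4 = floor((14 + 14)/1) = 28.
  m_5 = 1*28 - 14 = 14, d_5 = (222 - 14^2)/1 = 26/1 = 26: (m_5, d_5) = (m_1, d_1) = (14, 26), so from here the quotients repeat a_1, ..., a_4; the period length is 4.
Hence the expansion of sqrt(222) is a_0 = 14 followed by the repeating block 1, 8, 1, 28 (period 4).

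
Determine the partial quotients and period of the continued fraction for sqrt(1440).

Write x_i = (sqrt(1440) + m_i)/d_i with (m_0, d_0) = (0, 1). a_0 = floor(sqrt(1440)) = 37, since 37^2 = 1369 <= 1440 < 1444 = 38^2.
Iterate m_{i+1} = d_i*a_i - m_i, d_{i+1} = (1440 - m_{i+1}^2)/d_i, a_{i+1} = floor((a_0 + m_{i+1})/d_{i+1}):
  m_1 = 1*37 - 0 = 37, d_1 = (1440 - 37^2)/1 = 71/1 = 71, a_1 = floor((37 + 37)/71) = 1.
  m_2 = 71*1 - 37 = 34, d_2 = (1440 - 34^2)/71 = 284/71 = 4, a_2 = floor((37 + 34)/4) = 17.
  m_3 = 4*17 - 34 = 34, d_3 = (1440 - 34^2)/4 = 284/4 = 71, a_3 = floor((37 + 34)/71) = 1.
  m_4 = 71*1 - 34 = 37, d_4 = (1440 - 37^2)/71 = 71/71 = 1, a_4 = floor((37 + 37)/1) = 74.
  m_5 = 1*74 - 37 = 37, d_5 = (1440 - 37^2)/1 = 71/1 = 71: (m_5, d_5) = (m_1, d_1) = (37, 71), so from here the quotients repeat a_1, ..., a_4; the period length is 4.
Hence the expansion of sqrt(1440) is a_0 = 37 followed by the repeating block 1, 17, 1, 74 (period 4).

[37; (1, 17, 1, 74)]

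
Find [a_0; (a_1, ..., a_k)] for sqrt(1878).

Write x_i = (sqrt(1878) + m_i)/d_i with (m_0, d_0) = (0, 1). a_0 = floor(sqrt(1878)) = 43, since 43^2 = 1849 <= 1878 < 1936 = 44^2.
Iterate m_{i+1} = d_i*a_i - m_i, d_{i+1} = (1878 - m_{i+1}^2)/d_i, a_{i+1} = floor((a_0 + m_{i+1})/d_{i+1}):
  m_1 = 1*43 - 0 = 43, d_1 = (1878 - 43^2)/1 = 29/1 = 29, a_1 = floor((43 + 43)/29) = 2.
  m_2 = 29*2 - 43 = 15, d_2 = (1878 - 15^2)/29 = 1653/29 = 57, a_2 = floor((43 + 15)/57) = 1.
  m_3 = 57*1 - 15 = 42, d_3 = (1878 - 42^2)/57 = 114/57 = 2, a_3 = floor((43 + 42)/2) = 42.
  m_4 = 2*42 - 42 = 42, d_4 = (1878 - 42^2)/2 = 114/2 = 57, a_4 = floor((43 + 42)/57) = 1.
  m_5 = 57*1 - 42 = 15, d_5 = (1878 - 15^2)/57 = 1653/57 = 29, a_5 = floor((43 + 15)/29) = 2.
  m_6 = 29*2 - 15 = 43, d_6 = (1878 - 43^2)/29 = 29/29 = 1, a_6 = floor((43 + 43)/1) = 86.
  m_7 = 1*86 - 43 = 43, d_7 = (1878 - 43^2)/1 = 29/1 = 29: (m_7, d_7) = (m_1, d_1) = (43, 29), so from here the quotients repeat a_1, ..., a_6; the period length is 6.
Hence the expansion of sqrt(1878) is a_0 = 43 followed by the repeating block 2, 1, 42, 1, 2, 86 (period 6).

[43; (2, 1, 42, 1, 2, 86)]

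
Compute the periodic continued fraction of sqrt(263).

[16; (4, 1, 1, 1, 1, 15, 1, 1, 1, 1, 4, 32)]

Write x_i = (sqrt(263) + m_i)/d_i with (m_0, d_0) = (0, 1). a_0 = floor(sqrt(263)) = 16, since 16^2 = 256 <= 263 < 289 = 17^2.
Iterate m_{i+1} = d_i*a_i - m_i, d_{i+1} = (263 - m_{i+1}^2)/d_i, a_{i+1} = floor((a_0 + m_{i+1})/d_{i+1}):
  m_1 = 1*16 - 0 = 16, d_1 = (263 - 16^2)/1 = 7/1 = 7, a_1 = floor((16 + 16)/7) = 4.
  m_2 = 7*4 - 16 = 12, d_2 = (263 - 12^2)/7 = 119/7 = 17, a_2 = floor((16 + 12)/17) = 1.
  m_3 = 17*1 - 12 = 5, d_3 = (263 - 5^2)/17 = 238/17 = 14, a_3 = floor((16 + 5)/14) = 1.
  m_4 = 14*1 - 5 = 9, d_4 = (263 - 9^2)/14 = 182/14 = 13, a_4 = floor((16 + 9)/13) = 1.
  m_5 = 13*1 - 9 = 4, d_5 = (263 - 4^2)/13 = 247/13 = 19, a_5 = floor((16 + 4)/19) = 1.
  m_6 = 19*1 - 4 = 15, d_6 = (263 - 15^2)/19 = 38/19 = 2, a_6 = floor((16 + 15)/2) = 15.
  m_7 = 2*15 - 15 = 15, d_7 = (263 - 15^2)/2 = 38/2 = 19, a_7 = floor((16 + 15)/19) = 1.
  m_8 = 19*1 - 15 = 4, d_8 = (263 - 4^2)/19 = 247/19 = 13, a_8 = floor((16 + 4)/13) = 1.
  m_9 = 13*1 - 4 = 9, d_9 = (263 - 9^2)/13 = 182/13 = 14, a_9 = floor((16 + 9)/14) = 1.
  m_10 = 14*1 - 9 = 5, d_10 = (263 - 5^2)/14 = 238/14 = 17, a_10 = floor((16 + 5)/17) = 1.
  m_11 = 17*1 - 5 = 12, d_11 = (263 - 12^2)/17 = 119/17 = 7, a_11 = floor((16 + 12)/7) = 4.
  m_12 = 7*4 - 12 = 16, d_12 = (263 - 16^2)/7 = 7/7 = 1, a_12 = floor((16 + 16)/1) = 32.
  m_13 = 1*32 - 16 = 16, d_13 = (263 - 16^2)/1 = 7/1 = 7: (m_13, d_13) = (m_1, d_1) = (16, 7), so from here the quotients repeat a_1, ..., a_12; the period length is 12.
Hence the expansion of sqrt(263) is a_0 = 16 followed by the repeating block 4, 1, 1, 1, 1, 15, 1, 1, 1, 1, 4, 32 (period 12).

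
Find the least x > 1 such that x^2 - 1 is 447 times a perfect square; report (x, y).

(x, y) = (148, 7)

First expand sqrt(447) as a continued fraction. With x_i = (sqrt(447) + m_i)/d_i and (m_0, d_0) = (0, 1): a_0 = floor(sqrt(447)) = 21, since 21^2 = 441 <= 447 < 484 = 22^2.
Iterate m_{i+1} = d_i*a_i - m_i, d_{i+1} = (447 - m_{i+1}^2)/d_i, a_{i+1} = floor((a_0 + m_{i+1})/d_{i+1}):
  m_1 = 1*21 - 0 = 21, d_1 = (447 - 21^2)/1 = 6/1 = 6, a_1 = floor((21 + 21)/6) = 7.
  m_2 = 6*7 - 21 = 21, d_2 = (447 - 21^2)/6 = 6/6 = 1, a_2 = floor((21 + 21)/1) = 42.
  m_3 = 1*42 - 21 = 21, d_3 = (447 - 21^2)/1 = 6/1 = 6: (m_3, d_3) = (m_1, d_1) = (21, 6), so from here the quotients repeat a_1, a_2; the period length is 2.
So sqrt(447) = [21; (7, 42)] with period length k = 2.
k is even, so the fundamental solution of x^2 - 447y^2 = 1 is (p_{k-1}, q_{k-1}) = (p_1, q_1); compute convergents through index 1.
Convergents (p_i = a_i*p_{i-1} + p_{i-2}, q_i = a_i*q_{i-1} + q_{i-2} with p_{-2}=0, p_{-1}=1, q_{-2}=1, q_{-1}=0):
  i=0: a_0=21, p_0 = 21*1 + 0 = 21, q_0 = 21*0 + 1 = 1.
  i=1: a_1=7, p_1 = 7*21 + 1 = 148, q_1 = 7*1 + 0 = 7.
Check: 148^2 - 447*7^2 = 21904 - 21903 = 1, so (x, y) = (148, 7) solves the equation, and by the theorem it is the least positive solution.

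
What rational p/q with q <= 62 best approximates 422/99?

Expand x = 422/99 as a continued fraction with the Euclidean algorithm:
  422 = 4*99 + 26, so a_0 = 4.
  99 = 3*26 + 21, so a_1 = 3.
  26 = 1*21 + 5, so a_2 = 1.
  21 = 4*5 + 1, so a_3 = 4.
  5 = 5*1 + 0, so a_4 = 5.
so x = [4; 3, 1, 4, 5].
Convergents (p_i = a_i*p_{i-1} + p_{i-2}, q_i = a_i*q_{i-1} + q_{i-2} with p_{-2}=0, p_{-1}=1, q_{-2}=1, q_{-1}=0), until the denominator exceeds 62:
  i=0: a_0=4, p_0 = 4*1 + 0 = 4, q_0 = 4*0 + 1 = 1.
  i=1: a_1=3, p_1 = 3*4 + 1 = 13, q_1 = 3*1 + 0 = 3.
  i=2: a_2=1, p_2 = 1*13 + 4 = 17, q_2 = 1*3 + 1 = 4.
  i=3: a_3=4, p_3 = 4*17 + 13 = 81, q_3 = 4*4 + 3 = 19.
  i=4: a_4=5, p_4 = 5*81 + 17 = 422, q_4 = 5*19 + 4 = 99.
q_4 = 99 > 62, so the last convergent with denominator <= 62 is p_3/q_3 = 81/19.
The closest fraction with denominator <= 62 is either p_3/q_3 or the intermediate fraction (k*p_3 + p_2)/(k*q_3 + q_2) with the largest k >= 1 whose denominator stays <= 62; these approach x as k grows, and every other convergent or intermediate fraction in range is farther away.
Largest k: floor((62 - q_2)/q_3) = floor((62 - 4)/19) = 3.
That gives (3*81 + 17)/(3*19 + 4) = 260/61.
Compare the errors: |x - 81/19| = |422*19 - 81*99|/(99*19) = 1/1881, and |x - 260/61| = |422*61 - 260*99|/(99*61) = 2/6039.
Cross-multiplying, 2*1881 = 3762 < 6039 = 1*6039, so 2/6039 is smaller: the intermediate fraction 260/61 is closer to x than 81/19.

260/61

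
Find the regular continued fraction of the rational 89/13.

Run the Euclidean algorithm on 89 and 13; the successive quotients are the partial quotients a_0, a_1, ... (each step inverts the fractional part left over by the previous one):
  89 = 6*13 + 11, so a_0 = 6.
  13 = 1*11 + 2, so a_1 = 1.
  11 = 5*2 + 1, so a_2 = 5.
  2 = 2*1 + 0, so a_3 = 2.
The remainder reaches 0 after 4 divisions, so the expansion has 4 partial quotients, read off in order.

[6; 1, 5, 2]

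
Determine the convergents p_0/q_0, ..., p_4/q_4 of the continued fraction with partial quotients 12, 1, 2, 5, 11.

Using the convergent recurrence p_i = a_i*p_{i-1} + p_{i-2}, q_i = a_i*q_{i-1} + q_{i-2} with p_{-2}=0, p_{-1}=1, q_{-2}=1, q_{-1}=0:
  i=0: a_0=12, p_0 = 12*1 + 0 = 12, q_0 = 12*0 + 1 = 1.
  i=1: a_1=1, p_1 = 1*12 + 1 = 13, q_1 = 1*1 + 0 = 1.
  i=2: a_2=2, p_2 = 2*13 + 12 = 38, q_2 = 2*1 + 1 = 3.
  i=3: a_3=5, p_3 = 5*38 + 13 = 203, q_3 = 5*3 + 1 = 16.
  i=4: a_4=11, p_4 = 11*203 + 38 = 2271, q_4 = 11*16 + 3 = 179.

12/1, 13/1, 38/3, 203/16, 2271/179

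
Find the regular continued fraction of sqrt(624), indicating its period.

[24; (1, 48)]

Write x_i = (sqrt(624) + m_i)/d_i with (m_0, d_0) = (0, 1). a_0 = floor(sqrt(624)) = 24, since 24^2 = 576 <= 624 < 625 = 25^2.
Iterate m_{i+1} = d_i*a_i - m_i, d_{i+1} = (624 - m_{i+1}^2)/d_i, a_{i+1} = floor((a_0 + m_{i+1})/d_{i+1}):
  m_1 = 1*24 - 0 = 24, d_1 = (624 - 24^2)/1 = 48/1 = 48, a_1 = floor((24 + 24)/48) = 1.
  m_2 = 48*1 - 24 = 24, d_2 = (624 - 24^2)/48 = 48/48 = 1, a_2 = floor((24 + 24)/1) = 48.
  m_3 = 1*48 - 24 = 24, d_3 = (624 - 24^2)/1 = 48/1 = 48: (m_3, d_3) = (m_1, d_1) = (24, 48), so from here the quotients repeat a_1, a_2; the period length is 2.
Hence the expansion of sqrt(624) is a_0 = 24 followed by the repeating block 1, 48 (period 2).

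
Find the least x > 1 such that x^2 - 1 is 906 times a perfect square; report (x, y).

(x, y) = (301, 10)

First expand sqrt(906) as a continued fraction. With x_i = (sqrt(906) + m_i)/d_i and (m_0, d_0) = (0, 1): a_0 = floor(sqrt(906)) = 30, since 30^2 = 900 <= 906 < 961 = 31^2.
Iterate m_{i+1} = d_i*a_i - m_i, d_{i+1} = (906 - m_{i+1}^2)/d_i, a_{i+1} = floor((a_0 + m_{i+1})/d_{i+1}):
  m_1 = 1*30 - 0 = 30, d_1 = (906 - 30^2)/1 = 6/1 = 6, a_1 = floor((30 + 30)/6) = 10.
  m_2 = 6*10 - 30 = 30, d_2 = (906 - 30^2)/6 = 6/6 = 1, a_2 = floor((30 + 30)/1) = 60.
  m_3 = 1*60 - 30 = 30, d_3 = (906 - 30^2)/1 = 6/1 = 6: (m_3, d_3) = (m_1, d_1) = (30, 6), so from here the quotients repeat a_1, a_2; the period length is 2.
So sqrt(906) = [30; (10, 60)] with period length k = 2.
k is even, so the fundamental solution of x^2 - 906y^2 = 1 is (p_{k-1}, q_{k-1}) = (p_1, q_1); compute convergents through index 1.
Convergents (p_i = a_i*p_{i-1} + p_{i-2}, q_i = a_i*q_{i-1} + q_{i-2} with p_{-2}=0, p_{-1}=1, q_{-2}=1, q_{-1}=0):
  i=0: a_0=30, p_0 = 30*1 + 0 = 30, q_0 = 30*0 + 1 = 1.
  i=1: a_1=10, p_1 = 10*30 + 1 = 301, q_1 = 10*1 + 0 = 10.
Check: 301^2 - 906*10^2 = 90601 - 90600 = 1, so (x, y) = (301, 10) solves the equation, and by the theorem it is the least positive solution.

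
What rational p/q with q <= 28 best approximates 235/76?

34/11

Expand x = 235/76 as a continued fraction with the Euclidean algorithm:
  235 = 3*76 + 7, so a_0 = 3.
  76 = 10*7 + 6, so a_1 = 10.
  7 = 1*6 + 1, so a_2 = 1.
  6 = 6*1 + 0, so a_3 = 6.
so x = [3; 10, 1, 6].
Convergents (p_i = a_i*p_{i-1} + p_{i-2}, q_i = a_i*q_{i-1} + q_{i-2} with p_{-2}=0, p_{-1}=1, q_{-2}=1, q_{-1}=0), until the denominator exceeds 28:
  i=0: a_0=3, p_0 = 3*1 + 0 = 3, q_0 = 3*0 + 1 = 1.
  i=1: a_1=10, p_1 = 10*3 + 1 = 31, q_1 = 10*1 + 0 = 10.
  i=2: a_2=1, p_2 = 1*31 + 3 = 34, q_2 = 1*10 + 1 = 11.
  i=3: a_3=6, p_3 = 6*34 + 31 = 235, q_3 = 6*11 + 10 = 76.
q_3 = 76 > 28, so the last convergent with denominator <= 28 is p_2/q_2 = 34/11.
The closest fraction with denominator <= 28 is either p_2/q_2 or the intermediate fraction (k*p_2 + p_1)/(k*q_2 + q_1) with the largest k >= 1 whose denominator stays <= 28; these approach x as k grows, and every other convergent or intermediate fraction in range is farther away.
Largest k: floor((28 - q_1)/q_2) = floor((28 - 10)/11) = 1.
That gives (1*34 + 31)/(1*11 + 10) = 65/21.
Compare the errors: |x - 34/11| = |235*11 - 34*76|/(76*11) = 1/836, and |x - 65/21| = |235*21 - 65*76|/(76*21) = 5/1596.
Cross-multiplying, 1*1596 = 1596 < 4180 = 5*836, so 1/836 is smaller: the convergent 34/11 is closer to x than 65/21.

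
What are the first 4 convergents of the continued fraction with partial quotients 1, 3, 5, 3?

Using the convergent recurrence p_i = a_i*p_{i-1} + p_{i-2}, q_i = a_i*q_{i-1} + q_{i-2} with p_{-2}=0, p_{-1}=1, q_{-2}=1, q_{-1}=0:
  i=0: a_0=1, p_0 = 1*1 + 0 = 1, q_0 = 1*0 + 1 = 1.
  i=1: a_1=3, p_1 = 3*1 + 1 = 4, q_1 = 3*1 + 0 = 3.
  i=2: a_2=5, p_2 = 5*4 + 1 = 21, q_2 = 5*3 + 1 = 16.
  i=3: a_3=3, p_3 = 3*21 + 4 = 67, q_3 = 3*16 + 3 = 51.

1/1, 4/3, 21/16, 67/51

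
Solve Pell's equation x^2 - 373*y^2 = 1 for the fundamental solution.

(x, y) = (52387849, 2712540)

First expand sqrt(373) as a continued fraction. With x_i = (sqrt(373) + m_i)/d_i and (m_0, d_0) = (0, 1): a_0 = floor(sqrt(373)) = 19, since 19^2 = 361 <= 373 < 400 = 20^2.
Iterate m_{i+1} = d_i*a_i - m_i, d_{i+1} = (373 - m_{i+1}^2)/d_i, a_{i+1} = floor((a_0 + m_{i+1})/d_{i+1}):
  m_1 = 1*19 - 0 = 19, d_1 = (373 - 19^2)/1 = 12/1 = 12, a_1 = floor((19 + 19)/12) = 3.
  m_2 = 12*3 - 19 = 17, d_2 = (373 - 17^2)/12 = 84/12 = 7, a_2 = floor((19 + 17)/7) = 5.
  m_3 = 7*5 - 17 = 18, d_3 = (373 - 18^2)/7 = 49/7 = 7, a_3 = floor((19 + 18)/7) = 5.
  m_4 = 7*5 - 18 = 17, d_4 = (373 - 17^2)/7 = 84/7 = 12, a_4 = floor((19 + 17)/12) = 3.
  m_5 = 12*3 - 17 = 19, d_5 = (373 - 19^2)/12 = 12/12 = 1, a_5 = floor((19 + 19)/1) = 38.
  m_6 = 1*38 - 19 = 19, d_6 = (373 - 19^2)/1 = 12/1 = 12: (m_6, d_6) = (m_1, d_1) = (19, 12), so from here the quotients repeat a_1, ..., a_5; the period length is 5.
So sqrt(373) = [19; (3, 5, 5, 3, 38)] with period length k = 5.
k is odd, so (p_{k-1}, q_{k-1}) only solves x^2 - 373y^2 = -1 and the fundamental solution of x^2 - 373y^2 = 1 is (p_{2k-1}, q_{2k-1}) = (p_9, q_9); compute convergents through index 9, running through the period twice.
Convergents (p_i = a_i*p_{i-1} + p_{i-2}, q_i = a_i*q_{i-1} + q_{i-2} with p_{-2}=0, p_{-1}=1, q_{-2}=1, q_{-1}=0):
  i=0: a_0=19, p_0 = 19*1 + 0 = 19, q_0 = 19*0 + 1 = 1.
  i=1: a_1=3, p_1 = 3*19 + 1 = 58, q_1 = 3*1 + 0 = 3.
  i=2: a_2=5, p_2 = 5*58 + 19 = 309, q_2 = 5*3 + 1 = 16.
  i=3: a_3=5, p_3 = 5*309 + 58 = 1603, q_3 = 5*16 + 3 = 83.
  i=4: a_4=3, p_4 = 3*1603 + 309 = 5118, q_4 = 3*83 + 16 = 265.
  i=5: a_5=38, p_5 = 38*5118 + 1603 = 196087, q_5 = 38*265 + 83 = 10153.
  i=6: a_6=3, p_6 = 3*196087 + 5118 = 593379, q_6 = 3*10153 + 265 = 30724.
  i=7: a_7=5, p_7 = 5*593379 + 196087 = 3162982, q_7 = 5*30724 + 10153 = 163773.
  i=8: a_8=5, p_8 = 5*3162982 + 593379 = 16408289, q_8 = 5*163773 + 30724 = 849589.
  i=9: a_9=3, p_9 = 3*16408289 + 3162982 = 52387849, q_9 = 3*849589 + 163773 = 2712540.
Indeed p_4^2 - 373*q_4^2 = 26193924 - 26193925 = -1, not +1.
Check: 52387849^2 - 373*2712540^2 = 2744486722846801 - 2744486722846800 = 1, so (x, y) = (52387849, 2712540) solves the equation, and by the theorem it is the least positive solution.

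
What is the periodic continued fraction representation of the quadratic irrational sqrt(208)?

[14; (2, 2, 1, 2, 2, 28)]

Write x_i = (sqrt(208) + m_i)/d_i with (m_0, d_0) = (0, 1). a_0 = floor(sqrt(208)) = 14, since 14^2 = 196 <= 208 < 225 = 15^2.
Iterate m_{i+1} = d_i*a_i - m_i, d_{i+1} = (208 - m_{i+1}^2)/d_i, a_{i+1} = floor((a_0 + m_{i+1})/d_{i+1}):
  m_1 = 1*14 - 0 = 14, d_1 = (208 - 14^2)/1 = 12/1 = 12, a_1 = floor((14 + 14)/12) = 2.
  m_2 = 12*2 - 14 = 10, d_2 = (208 - 10^2)/12 = 108/12 = 9, a_2 = floor((14 + 10)/9) = 2.
  m_3 = 9*2 - 10 = 8, d_3 = (208 - 8^2)/9 = 144/9 = 16, a_3 = floor((14 + 8)/16) = 1.
  m_4 = 16*1 - 8 = 8, d_4 = (208 - 8^2)/16 = 144/16 = 9, a_4 = floor((14 + 8)/9) = 2.
  m_5 = 9*2 - 8 = 10, d_5 = (208 - 10^2)/9 = 108/9 = 12, a_5 = floor((14 + 10)/12) = 2.
  m_6 = 12*2 - 10 = 14, d_6 = (208 - 14^2)/12 = 12/12 = 1, a_6 = floor((14 + 14)/1) = 28.
  m_7 = 1*28 - 14 = 14, d_7 = (208 - 14^2)/1 = 12/1 = 12: (m_7, d_7) = (m_1, d_1) = (14, 12), so from here the quotients repeat a_1, ..., a_6; the period length is 6.
Hence the expansion of sqrt(208) is a_0 = 14 followed by the repeating block 2, 2, 1, 2, 2, 28 (period 6).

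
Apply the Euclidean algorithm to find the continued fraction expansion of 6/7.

[0; 1, 6]

Run the Euclidean algorithm on 6 and 7; the successive quotients are the partial quotients a_0, a_1, ... (each step inverts the fractional part left over by the previous one):
  6 = 0*7 + 6, so a_0 = 0.
  7 = 1*6 + 1, so a_1 = 1.
  6 = 6*1 + 0, so a_2 = 6.
The remainder reaches 0 after 3 divisions, so the expansion has 3 partial quotients, read off in order.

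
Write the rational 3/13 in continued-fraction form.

[0; 4, 3]

Run the Euclidean algorithm on 3 and 13; the successive quotients are the partial quotients a_0, a_1, ... (each step inverts the fractional part left over by the previous one):
  3 = 0*13 + 3, so a_0 = 0.
  13 = 4*3 + 1, so a_1 = 4.
  3 = 3*1 + 0, so a_2 = 3.
The remainder reaches 0 after 3 divisions, so the expansion has 3 partial quotients, read off in order.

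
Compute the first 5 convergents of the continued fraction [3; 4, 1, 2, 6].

3/1, 13/4, 16/5, 45/14, 286/89

Using the convergent recurrence p_i = a_i*p_{i-1} + p_{i-2}, q_i = a_i*q_{i-1} + q_{i-2} with p_{-2}=0, p_{-1}=1, q_{-2}=1, q_{-1}=0:
  i=0: a_0=3, p_0 = 3*1 + 0 = 3, q_0 = 3*0 + 1 = 1.
  i=1: a_1=4, p_1 = 4*3 + 1 = 13, q_1 = 4*1 + 0 = 4.
  i=2: a_2=1, p_2 = 1*13 + 3 = 16, q_2 = 1*4 + 1 = 5.
  i=3: a_3=2, p_3 = 2*16 + 13 = 45, q_3 = 2*5 + 4 = 14.
  i=4: a_4=6, p_4 = 6*45 + 16 = 286, q_4 = 6*14 + 5 = 89.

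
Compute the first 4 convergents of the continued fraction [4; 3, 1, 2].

Using the convergent recurrence p_i = a_i*p_{i-1} + p_{i-2}, q_i = a_i*q_{i-1} + q_{i-2} with p_{-2}=0, p_{-1}=1, q_{-2}=1, q_{-1}=0:
  i=0: a_0=4, p_0 = 4*1 + 0 = 4, q_0 = 4*0 + 1 = 1.
  i=1: a_1=3, p_1 = 3*4 + 1 = 13, q_1 = 3*1 + 0 = 3.
  i=2: a_2=1, p_2 = 1*13 + 4 = 17, q_2 = 1*3 + 1 = 4.
  i=3: a_3=2, p_3 = 2*17 + 13 = 47, q_3 = 2*4 + 3 = 11.

4/1, 13/3, 17/4, 47/11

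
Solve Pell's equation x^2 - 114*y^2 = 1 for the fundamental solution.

First expand sqrt(114) as a continued fraction. With x_i = (sqrt(114) + m_i)/d_i and (m_0, d_0) = (0, 1): a_0 = floor(sqrt(114)) = 10, since 10^2 = 100 <= 114 < 121 = 11^2.
Iterate m_{i+1} = d_i*a_i - m_i, d_{i+1} = (114 - m_{i+1}^2)/d_i, a_{i+1} = floor((a_0 + m_{i+1})/d_{i+1}):
  m_1 = 1*10 - 0 = 10, d_1 = (114 - 10^2)/1 = 14/1 = 14, a_1 = floor((10 + 10)/14) = 1.
  m_2 = 14*1 - 10 = 4, d_2 = (114 - 4^2)/14 = 98/14 = 7, a_2 = floor((10 + 4)/7) = 2.
  m_3 = 7*2 - 4 = 10, d_3 = (114 - 10^2)/7 = 14/7 = 2, a_3 = floor((10 + 10)/2) = 10.
  m_4 = 2*10 - 10 = 10, d_4 = (114 - 10^2)/2 = 14/2 = 7, a_4 = floor((10 + 10)/7) = 2.
  m_5 = 7*2 - 10 = 4, d_5 = (114 - 4^2)/7 = 98/7 = 14, a_5 = floor((10 + 4)/14) = 1.
  m_6 = 14*1 - 4 = 10, d_6 = (114 - 10^2)/14 = 14/14 = 1, a_6 = floor((10 + 10)/1) = 20.
  m_7 = 1*20 - 10 = 10, d_7 = (114 - 10^2)/1 = 14/1 = 14: (m_7, d_7) = (m_1, d_1) = (10, 14), so from here the quotients repeat a_1, ..., a_6; the period length is 6.
So sqrt(114) = [10; (1, 2, 10, 2, 1, 20)] with period length k = 6.
k is even, so the fundamental solution of x^2 - 114y^2 = 1 is (p_{k-1}, q_{k-1}) = (p_5, q_5); compute convergents through index 5.
Convergents (p_i = a_i*p_{i-1} + p_{i-2}, q_i = a_i*q_{i-1} + q_{i-2} with p_{-2}=0, p_{-1}=1, q_{-2}=1, q_{-1}=0):
  i=0: a_0=10, p_0 = 10*1 + 0 = 10, q_0 = 10*0 + 1 = 1.
  i=1: a_1=1, p_1 = 1*10 + 1 = 11, q_1 = 1*1 + 0 = 1.
  i=2: a_2=2, p_2 = 2*11 + 10 = 32, q_2 = 2*1 + 1 = 3.
  i=3: a_3=10, p_3 = 10*32 + 11 = 331, q_3 = 10*3 + 1 = 31.
  i=4: a_4=2, p_4 = 2*331 + 32 = 694, q_4 = 2*31 + 3 = 65.
  i=5: a_5=1, p_5 = 1*694 + 331 = 1025, q_5 = 1*65 + 31 = 96.
Check: 1025^2 - 114*96^2 = 1050625 - 1050624 = 1, so (x, y) = (1025, 96) solves the equation, and by the theorem it is the least positive solution.

(x, y) = (1025, 96)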